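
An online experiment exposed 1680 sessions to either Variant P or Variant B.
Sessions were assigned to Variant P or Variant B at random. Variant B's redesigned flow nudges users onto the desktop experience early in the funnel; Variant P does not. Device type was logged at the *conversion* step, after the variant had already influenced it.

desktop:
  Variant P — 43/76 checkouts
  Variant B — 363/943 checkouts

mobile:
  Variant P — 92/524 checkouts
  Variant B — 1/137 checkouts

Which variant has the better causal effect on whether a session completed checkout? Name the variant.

The stratified and pooled comparisons disagree (Variant P wins within each device type; Variant B wins overall), so the answer turns on the causal role of device type.
Device type is downstream of the variant. One should not condition on a consequence of treatment, so the overall rates are the right comparison.
Pooled: Variant P 22.5% vs Variant B 33.7%; Variant B is higher overall.

Variant B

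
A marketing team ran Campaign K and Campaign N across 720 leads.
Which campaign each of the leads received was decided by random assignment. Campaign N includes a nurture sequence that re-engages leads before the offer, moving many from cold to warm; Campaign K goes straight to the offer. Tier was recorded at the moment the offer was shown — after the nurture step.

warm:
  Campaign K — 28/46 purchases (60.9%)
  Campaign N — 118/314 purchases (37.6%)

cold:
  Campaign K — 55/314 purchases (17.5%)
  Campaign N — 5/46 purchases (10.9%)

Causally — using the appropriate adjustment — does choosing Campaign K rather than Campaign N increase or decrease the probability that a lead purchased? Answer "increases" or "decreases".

Engagement tier is downstream of the campaign. One should not condition on a consequence of treatment, so the overall rates are the right comparison.
Pooled: Campaign K 23.1% vs Campaign N 34.2%; Campaign N is higher overall.

decreases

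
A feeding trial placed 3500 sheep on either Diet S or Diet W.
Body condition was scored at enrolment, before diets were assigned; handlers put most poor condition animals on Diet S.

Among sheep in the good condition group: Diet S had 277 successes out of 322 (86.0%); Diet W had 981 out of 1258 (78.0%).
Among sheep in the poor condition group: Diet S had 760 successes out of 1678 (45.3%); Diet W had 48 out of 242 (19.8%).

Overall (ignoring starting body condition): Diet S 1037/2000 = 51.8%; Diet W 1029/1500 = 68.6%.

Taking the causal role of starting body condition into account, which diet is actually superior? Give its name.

Diet S

The starting body condition-specific comparison favours Diet S throughout, but the pooled figures favour Diet W. The question is whether to condition on starting body condition.
Here starting body condition is a common cause — it drives both which diet a case falls under and the outcome. The crude comparison mixes populations; the stratum-specific rates are the causally relevant ones.
Within each level — good condition: 86.0% vs 78.0%; poor condition: 45.3% vs 19.8% — Diet S is higher every time.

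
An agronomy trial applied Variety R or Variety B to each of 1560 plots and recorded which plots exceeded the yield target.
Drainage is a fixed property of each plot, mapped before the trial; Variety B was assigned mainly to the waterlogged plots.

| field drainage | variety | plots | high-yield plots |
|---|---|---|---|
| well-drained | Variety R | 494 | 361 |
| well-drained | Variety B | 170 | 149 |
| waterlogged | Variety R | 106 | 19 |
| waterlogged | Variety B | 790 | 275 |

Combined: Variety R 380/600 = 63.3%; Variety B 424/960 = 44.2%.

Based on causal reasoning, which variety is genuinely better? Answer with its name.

Variety B

The imbalance in field drainage arose from how plots were allocated, not from anything the variety did; and field drainage independently affects the outcome. The pooled gap is confounded — condition on field drainage.
Within each level — well-drained: 73.1% vs 87.6%; waterlogged: 17.9% vs 34.8% — Variety B is higher every time.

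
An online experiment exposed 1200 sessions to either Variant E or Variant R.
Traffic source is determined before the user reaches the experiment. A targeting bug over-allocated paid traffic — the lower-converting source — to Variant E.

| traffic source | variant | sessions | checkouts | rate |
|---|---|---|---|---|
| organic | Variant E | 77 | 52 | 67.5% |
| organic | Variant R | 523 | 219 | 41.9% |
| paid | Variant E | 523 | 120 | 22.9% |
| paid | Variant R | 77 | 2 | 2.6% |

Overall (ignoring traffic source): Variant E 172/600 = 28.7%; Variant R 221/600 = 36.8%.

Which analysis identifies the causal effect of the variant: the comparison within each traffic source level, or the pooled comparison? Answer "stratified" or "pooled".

The traffic source-specific comparison favours Variant E throughout, but the pooled figures favour Variant R. The question is whether to condition on traffic source.
Traffic source satisfies the back-door criterion: it is not a descendant of the variant, and it blocks the spurious path from variant to outcome. Adjusting for it (i.e., using the within-traffic source rates) gives the causal effect.
Within each level — organic: 67.5% vs 41.9%; paid: 22.9% vs 2.6% — Variant E is higher every time.

stratified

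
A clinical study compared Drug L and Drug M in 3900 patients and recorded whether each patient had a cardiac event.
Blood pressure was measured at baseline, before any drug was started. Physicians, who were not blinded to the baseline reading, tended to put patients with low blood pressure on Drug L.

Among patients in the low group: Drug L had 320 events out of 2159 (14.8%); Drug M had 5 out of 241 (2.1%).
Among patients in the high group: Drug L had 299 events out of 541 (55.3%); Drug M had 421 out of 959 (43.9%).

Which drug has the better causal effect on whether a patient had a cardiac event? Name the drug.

Drug M

The blood pressure-specific comparison favours Drug M throughout, but the pooled figures favour Drug L. The question is whether to condition on blood pressure.
Blood pressure differs across drugs for reasons unrelated to any effect of the drug itself, and it separately predicts the outcome — a classic confounder. We must compare within blood pressure levels.
Within each level — low: 14.8% vs 2.1%; high: 55.3% vs 43.9% — Drug M is lower every time.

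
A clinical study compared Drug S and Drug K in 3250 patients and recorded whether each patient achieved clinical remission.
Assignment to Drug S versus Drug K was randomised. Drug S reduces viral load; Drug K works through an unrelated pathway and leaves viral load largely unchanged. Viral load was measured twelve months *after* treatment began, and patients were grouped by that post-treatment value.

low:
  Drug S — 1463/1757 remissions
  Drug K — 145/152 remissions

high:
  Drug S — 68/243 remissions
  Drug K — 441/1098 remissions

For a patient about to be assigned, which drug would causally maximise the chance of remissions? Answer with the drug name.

Viral load here is a post-treatment variable shaped by the drug; conditioning on it would introduce bias rather than remove it. The overall comparison is the causal one.
Pooled: Drug S 76.5% vs Drug K 46.9%; Drug S is higher overall.

Drug S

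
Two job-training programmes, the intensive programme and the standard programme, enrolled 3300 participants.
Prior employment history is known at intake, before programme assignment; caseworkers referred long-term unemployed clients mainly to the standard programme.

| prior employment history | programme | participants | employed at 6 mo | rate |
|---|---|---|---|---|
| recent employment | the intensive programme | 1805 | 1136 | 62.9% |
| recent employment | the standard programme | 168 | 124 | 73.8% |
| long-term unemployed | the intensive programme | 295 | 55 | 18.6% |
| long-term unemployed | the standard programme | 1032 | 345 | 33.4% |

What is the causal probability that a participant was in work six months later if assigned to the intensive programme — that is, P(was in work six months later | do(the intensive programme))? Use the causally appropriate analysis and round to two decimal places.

Prior employment history satisfies the back-door criterion: it is not a descendant of the programme, and it blocks the spurious path from programme to outcome. Adjusting for it (i.e., using the within-prior employment history rates) gives the causal effect.
Standardising the intensive programme to the population prior employment history mix: 0.598·1136/1805 + 0.402·55/295 = 0.451.

0.45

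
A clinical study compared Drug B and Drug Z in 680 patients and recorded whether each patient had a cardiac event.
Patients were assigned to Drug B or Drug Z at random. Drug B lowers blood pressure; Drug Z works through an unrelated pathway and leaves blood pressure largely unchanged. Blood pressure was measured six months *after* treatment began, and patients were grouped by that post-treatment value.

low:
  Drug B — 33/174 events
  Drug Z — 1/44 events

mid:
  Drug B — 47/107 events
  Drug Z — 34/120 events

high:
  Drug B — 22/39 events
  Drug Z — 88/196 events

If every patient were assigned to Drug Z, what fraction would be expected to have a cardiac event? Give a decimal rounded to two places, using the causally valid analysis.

Blood pressure lies on the pathway drug → blood pressure → outcome, so adjusting for it blocks the indirect effect. For the total causal effect of drug, use the unadjusted pooled rates.
So P(outcome | do(Drug Z)) is just the pooled rate for Drug Z: 123/360 = 0.342.

0.34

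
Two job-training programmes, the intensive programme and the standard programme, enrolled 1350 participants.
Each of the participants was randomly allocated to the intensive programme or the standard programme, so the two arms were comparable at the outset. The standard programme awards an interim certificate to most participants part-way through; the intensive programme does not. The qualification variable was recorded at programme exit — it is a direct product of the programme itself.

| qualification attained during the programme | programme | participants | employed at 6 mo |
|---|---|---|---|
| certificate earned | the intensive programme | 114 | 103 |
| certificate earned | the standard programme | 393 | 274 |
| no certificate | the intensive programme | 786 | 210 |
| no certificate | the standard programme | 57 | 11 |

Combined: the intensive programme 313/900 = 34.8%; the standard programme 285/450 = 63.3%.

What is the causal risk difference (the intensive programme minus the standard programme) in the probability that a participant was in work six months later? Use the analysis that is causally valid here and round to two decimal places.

-0.29

The stratified and pooled comparisons disagree (the intensive programme wins within each qualification attained during the programme; the standard programme wins overall), so the answer turns on the causal role of qualification attained during the programme.
Qualification attained during the programme is recorded after the programme and is itself shifted by it — it sits on the causal path from programme to outcome. Conditioning on a mediator would strip out part of the effect we want; the pooled comparison gives the total causal effect.
The causal difference is the pooled difference: 0.348 − 0.633 = -0.286.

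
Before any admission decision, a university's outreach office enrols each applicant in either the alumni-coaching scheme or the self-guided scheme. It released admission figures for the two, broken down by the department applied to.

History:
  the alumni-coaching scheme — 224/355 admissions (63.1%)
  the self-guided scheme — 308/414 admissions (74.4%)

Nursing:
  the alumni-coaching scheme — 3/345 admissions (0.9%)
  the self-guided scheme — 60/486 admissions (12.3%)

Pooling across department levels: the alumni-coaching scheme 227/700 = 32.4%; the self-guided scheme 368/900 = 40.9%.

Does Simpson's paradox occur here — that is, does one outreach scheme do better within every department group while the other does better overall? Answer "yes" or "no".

no

Within each department level (History 63.1% vs 74.4%; Nursing 0.9% vs 12.3%), the self-guided scheme has the higher rate every time. Pooled: 32.4% vs 40.9% — the self-guided scheme has the higher rate overall. They agree.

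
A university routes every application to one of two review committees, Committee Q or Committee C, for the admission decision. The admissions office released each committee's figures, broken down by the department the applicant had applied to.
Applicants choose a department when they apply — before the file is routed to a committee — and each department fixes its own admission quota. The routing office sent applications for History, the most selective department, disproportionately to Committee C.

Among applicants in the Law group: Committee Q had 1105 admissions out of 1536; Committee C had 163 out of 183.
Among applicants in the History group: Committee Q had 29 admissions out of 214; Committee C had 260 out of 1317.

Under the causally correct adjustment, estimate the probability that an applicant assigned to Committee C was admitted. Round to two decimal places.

The department-specific comparison favours Committee C throughout, but the pooled figures favour Committee Q. The question is whether to condition on department.
Department differs across review committees for reasons unrelated to any effect of the review committee itself, and it separately predicts the outcome — a classic confounder. We must compare within department levels.
Standardising Committee C to the population department mix: 0.529·163/183 + 0.471·260/1317 = 0.564.

0.56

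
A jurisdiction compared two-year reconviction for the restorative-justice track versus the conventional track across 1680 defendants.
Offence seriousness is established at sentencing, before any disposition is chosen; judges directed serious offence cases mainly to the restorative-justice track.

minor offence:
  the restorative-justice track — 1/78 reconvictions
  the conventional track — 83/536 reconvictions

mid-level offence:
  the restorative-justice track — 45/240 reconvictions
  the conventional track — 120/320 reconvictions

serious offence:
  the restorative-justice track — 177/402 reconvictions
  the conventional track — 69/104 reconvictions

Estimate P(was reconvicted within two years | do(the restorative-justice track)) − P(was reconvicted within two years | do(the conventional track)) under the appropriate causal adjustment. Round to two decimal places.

Offence seriousness satisfies the back-door criterion: it is not a descendant of the disposition, and it blocks the spurious path from disposition to outcome. Adjusting for it (i.e., using the within-offence seriousness rates) gives the causal effect.
Adjusting over the population distribution of offence seriousness: 0.365·(0.013−0.155) + 0.333·(0.188−0.375) + 0.301·(0.440−0.663) = -0.182.

-0.18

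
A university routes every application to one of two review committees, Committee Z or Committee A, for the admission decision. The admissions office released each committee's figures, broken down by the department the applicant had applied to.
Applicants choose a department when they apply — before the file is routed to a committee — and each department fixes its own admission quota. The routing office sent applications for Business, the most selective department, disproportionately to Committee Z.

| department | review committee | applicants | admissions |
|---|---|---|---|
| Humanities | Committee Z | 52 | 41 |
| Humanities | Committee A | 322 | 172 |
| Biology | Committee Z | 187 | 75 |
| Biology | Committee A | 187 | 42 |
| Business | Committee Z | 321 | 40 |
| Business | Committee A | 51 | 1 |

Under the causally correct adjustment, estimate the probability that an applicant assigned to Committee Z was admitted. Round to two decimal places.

0.44

Committee Z is higher inside every department stratum but Committee A is higher in aggregate. Whether to stratify depends on how department relates to the review committee.
Here department is a common cause — it drives both which review committee a case falls under and the outcome. The crude comparison mixes populations; the stratum-specific rates are the causally relevant ones.
Standardising Committee Z to the population department mix: 0.334·41/52 + 0.334·75/187 + 0.332·40/321 = 0.439.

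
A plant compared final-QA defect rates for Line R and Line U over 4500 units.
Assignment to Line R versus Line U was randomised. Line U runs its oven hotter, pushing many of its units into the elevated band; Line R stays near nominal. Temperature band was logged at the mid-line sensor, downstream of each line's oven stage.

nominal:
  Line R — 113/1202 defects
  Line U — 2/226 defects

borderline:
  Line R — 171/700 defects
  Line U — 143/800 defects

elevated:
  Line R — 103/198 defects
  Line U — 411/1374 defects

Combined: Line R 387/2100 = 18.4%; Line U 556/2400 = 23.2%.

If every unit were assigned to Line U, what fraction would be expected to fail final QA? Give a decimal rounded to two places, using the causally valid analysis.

In-process temperature band is recorded after the line and is itself shifted by it — it sits on the causal path from line to outcome. Conditioning on a mediator would strip out part of the effect we want; the pooled comparison gives the total causal effect.
So P(outcome | do(Line U)) is just the pooled rate for Line U: 556/2400 = 0.232.

0.23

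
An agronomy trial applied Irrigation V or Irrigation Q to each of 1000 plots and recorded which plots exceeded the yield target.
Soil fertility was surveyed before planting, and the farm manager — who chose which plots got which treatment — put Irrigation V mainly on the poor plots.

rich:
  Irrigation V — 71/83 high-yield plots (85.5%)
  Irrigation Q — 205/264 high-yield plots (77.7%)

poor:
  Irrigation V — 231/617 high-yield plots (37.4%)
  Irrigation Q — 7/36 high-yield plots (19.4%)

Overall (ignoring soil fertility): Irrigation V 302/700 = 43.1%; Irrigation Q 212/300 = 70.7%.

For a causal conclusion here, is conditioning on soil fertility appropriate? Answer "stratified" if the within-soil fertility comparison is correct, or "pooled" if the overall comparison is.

Since soil fertility is a pre-existing factor (not a product of the irrigation) and it affects the outcome on its own, it is a confounder. The stratified rates, not the pooled rate, identify the causal effect.
Within each level — rich: 85.5% vs 77.7%; poor: 37.4% vs 19.4% — Irrigation V is higher every time.

stratified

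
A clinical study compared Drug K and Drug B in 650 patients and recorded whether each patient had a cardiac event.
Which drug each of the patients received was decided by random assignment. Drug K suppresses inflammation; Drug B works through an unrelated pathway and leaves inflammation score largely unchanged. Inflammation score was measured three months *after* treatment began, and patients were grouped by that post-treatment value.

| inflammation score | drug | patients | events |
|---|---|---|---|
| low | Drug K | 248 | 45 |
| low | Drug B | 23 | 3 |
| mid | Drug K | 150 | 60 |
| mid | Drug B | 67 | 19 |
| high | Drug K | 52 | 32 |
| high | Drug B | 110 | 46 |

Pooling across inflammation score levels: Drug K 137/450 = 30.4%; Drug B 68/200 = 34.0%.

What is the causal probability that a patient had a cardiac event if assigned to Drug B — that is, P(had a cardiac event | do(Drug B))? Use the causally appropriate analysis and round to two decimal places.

The inflammation score-specific comparison favours Drug B throughout, but the pooled figures favour Drug K. The question is whether to condition on inflammation score.
Inflammation score here is a post-treatment variable shaped by the drug; conditioning on it would introduce bias rather than remove it. The overall comparison is the causal one.
So P(outcome | do(Drug B)) is just the pooled rate for Drug B: 68/200 = 0.340.

0.34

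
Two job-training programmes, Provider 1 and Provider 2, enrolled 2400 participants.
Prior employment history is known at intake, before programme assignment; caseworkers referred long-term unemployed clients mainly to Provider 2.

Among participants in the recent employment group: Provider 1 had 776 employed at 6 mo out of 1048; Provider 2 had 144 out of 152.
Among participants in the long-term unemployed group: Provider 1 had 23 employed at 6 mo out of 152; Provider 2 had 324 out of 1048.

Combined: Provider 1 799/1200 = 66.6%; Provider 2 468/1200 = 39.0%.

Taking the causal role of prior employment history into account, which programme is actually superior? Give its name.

Provider 2

Prior employment history satisfies the back-door criterion: it is not a descendant of the programme, and it blocks the spurious path from programme to outcome. Adjusting for it (i.e., using the within-prior employment history rates) gives the causal effect.
Within each level — recent employment: 74.0% vs 94.7%; long-term unemployed: 15.1% vs 30.9% — Provider 2 is higher every time.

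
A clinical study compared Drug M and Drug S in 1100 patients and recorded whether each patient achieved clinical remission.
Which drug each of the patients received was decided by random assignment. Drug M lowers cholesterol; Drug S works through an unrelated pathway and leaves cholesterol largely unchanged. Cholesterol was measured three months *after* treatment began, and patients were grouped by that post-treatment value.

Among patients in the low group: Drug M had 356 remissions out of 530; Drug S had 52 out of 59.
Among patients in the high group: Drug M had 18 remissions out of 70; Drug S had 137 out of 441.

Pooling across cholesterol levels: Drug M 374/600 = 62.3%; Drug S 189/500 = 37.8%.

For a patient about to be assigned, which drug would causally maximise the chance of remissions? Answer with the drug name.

Drug M

The distribution of cholesterol is itself part of what the drug does — it is an intermediate outcome. Holding it fixed would remove that part of the effect; the total effect is the pooled difference.
Pooled: Drug M 62.3% vs Drug S 37.8%; Drug M is higher overall.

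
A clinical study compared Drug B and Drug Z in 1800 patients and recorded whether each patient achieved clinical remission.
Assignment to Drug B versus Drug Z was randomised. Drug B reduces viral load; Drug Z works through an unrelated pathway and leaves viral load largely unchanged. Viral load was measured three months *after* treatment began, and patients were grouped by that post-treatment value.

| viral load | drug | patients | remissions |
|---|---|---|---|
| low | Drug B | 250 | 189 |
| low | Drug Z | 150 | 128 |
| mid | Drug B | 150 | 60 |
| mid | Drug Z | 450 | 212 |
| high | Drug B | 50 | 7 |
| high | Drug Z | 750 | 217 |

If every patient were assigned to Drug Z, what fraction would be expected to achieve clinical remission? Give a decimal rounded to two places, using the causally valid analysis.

Within every viral load level Drug Z has the higher rate, yet pooled Drug B does — Simpson's reversal.
Viral load here is a post-treatment variable shaped by the drug; conditioning on it would introduce bias rather than remove it. The overall comparison is the causal one.
So P(outcome | do(Drug Z)) is just the pooled rate for Drug Z: 557/1350 = 0.413.

0.41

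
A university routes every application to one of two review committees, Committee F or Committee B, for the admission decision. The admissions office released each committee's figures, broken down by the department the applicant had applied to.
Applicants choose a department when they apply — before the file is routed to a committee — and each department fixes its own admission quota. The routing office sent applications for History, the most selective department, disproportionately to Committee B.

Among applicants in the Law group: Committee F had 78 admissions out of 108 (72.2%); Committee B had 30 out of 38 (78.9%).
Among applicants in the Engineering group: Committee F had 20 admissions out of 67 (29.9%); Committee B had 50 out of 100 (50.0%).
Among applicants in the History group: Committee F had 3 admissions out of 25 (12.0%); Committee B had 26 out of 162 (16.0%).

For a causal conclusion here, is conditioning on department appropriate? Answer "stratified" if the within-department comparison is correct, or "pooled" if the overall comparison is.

stratified

Department differs across review committees for reasons unrelated to any effect of the review committee itself, and it separately predicts the outcome — a classic confounder. We must compare within department levels.
Within each level — Law: 72.2% vs 78.9%; Engineering: 29.9% vs 50.0%; History: 12.0% vs 16.0% — Committee B is higher every time.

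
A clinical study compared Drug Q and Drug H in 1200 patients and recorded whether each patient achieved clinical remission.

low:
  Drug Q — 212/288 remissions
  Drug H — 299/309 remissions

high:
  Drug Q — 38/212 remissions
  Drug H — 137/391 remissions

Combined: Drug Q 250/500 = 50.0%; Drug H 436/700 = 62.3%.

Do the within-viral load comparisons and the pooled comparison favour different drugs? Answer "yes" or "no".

no

Within each viral load level (low 73.6% vs 96.8%; high 17.9% vs 35.0%), Drug H has the higher rate every time. Pooled: 50.0% vs 62.3% — Drug H has the higher rate overall. They agree.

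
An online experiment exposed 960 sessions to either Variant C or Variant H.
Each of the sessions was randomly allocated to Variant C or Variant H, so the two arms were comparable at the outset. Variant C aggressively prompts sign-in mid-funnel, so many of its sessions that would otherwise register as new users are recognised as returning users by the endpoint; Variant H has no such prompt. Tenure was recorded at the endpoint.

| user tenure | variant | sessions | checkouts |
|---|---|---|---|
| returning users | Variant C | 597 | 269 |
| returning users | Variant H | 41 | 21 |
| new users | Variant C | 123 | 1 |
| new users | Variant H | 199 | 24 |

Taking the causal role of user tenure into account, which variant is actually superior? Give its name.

Because the variant influences user tenure, user tenure is a post-treatment mediator, not a confounder. Stratifying on it would bias the estimate; the causal effect is the crude pooled difference.
Pooled: Variant C 37.5% vs Variant H 18.8%; Variant C is higher overall.

Variant C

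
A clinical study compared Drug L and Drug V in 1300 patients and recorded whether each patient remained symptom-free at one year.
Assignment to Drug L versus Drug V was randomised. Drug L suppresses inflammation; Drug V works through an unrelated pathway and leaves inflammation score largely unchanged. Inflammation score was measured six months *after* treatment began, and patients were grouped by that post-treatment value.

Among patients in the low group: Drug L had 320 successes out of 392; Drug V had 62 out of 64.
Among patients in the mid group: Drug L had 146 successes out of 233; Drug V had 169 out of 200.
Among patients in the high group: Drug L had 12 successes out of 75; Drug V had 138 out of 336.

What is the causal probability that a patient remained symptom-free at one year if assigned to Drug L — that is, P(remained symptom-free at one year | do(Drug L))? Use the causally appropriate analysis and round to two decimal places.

0.68

Drug V is higher inside every inflammation score stratum but Drug L is higher in aggregate. Whether to stratify depends on how inflammation score relates to the drug.
Because the drug influences inflammation score, inflammation score is a post-treatment mediator, not a confounder. Stratifying on it would bias the estimate; the causal effect is the crude pooled difference.
So P(outcome | do(Drug L)) is just the pooled rate for Drug L: 478/700 = 0.683.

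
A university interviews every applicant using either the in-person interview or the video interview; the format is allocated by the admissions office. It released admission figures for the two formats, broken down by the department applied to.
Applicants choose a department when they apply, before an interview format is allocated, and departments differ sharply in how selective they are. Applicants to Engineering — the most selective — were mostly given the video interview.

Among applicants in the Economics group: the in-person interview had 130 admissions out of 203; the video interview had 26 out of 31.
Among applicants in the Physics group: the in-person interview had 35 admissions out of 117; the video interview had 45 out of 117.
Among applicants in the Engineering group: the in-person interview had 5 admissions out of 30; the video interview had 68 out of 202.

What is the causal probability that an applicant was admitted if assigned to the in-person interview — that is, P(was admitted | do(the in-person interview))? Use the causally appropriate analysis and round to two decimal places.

Since department is a pre-existing factor (not a product of the interview format) and it affects the outcome on its own, it is a confounder. The stratified rates, not the pooled rate, identify the causal effect.
Standardising the in-person interview to the population department mix: 0.334·130/203 + 0.334·35/117 + 0.331·5/30 = 0.369.

0.37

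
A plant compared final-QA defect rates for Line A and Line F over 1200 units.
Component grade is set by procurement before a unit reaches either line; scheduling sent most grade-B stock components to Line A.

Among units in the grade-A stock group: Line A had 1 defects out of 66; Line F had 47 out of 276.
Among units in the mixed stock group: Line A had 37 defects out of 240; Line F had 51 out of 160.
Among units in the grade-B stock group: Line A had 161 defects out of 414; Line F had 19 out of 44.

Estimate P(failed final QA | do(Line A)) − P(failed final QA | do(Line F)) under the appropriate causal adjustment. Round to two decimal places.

-0.12

Within every component grade level Line A has the lower rate, yet pooled Line F does — Simpson's reversal.
The imbalance in component grade arose from how units were allocated, not from anything the line did; and component grade independently affects the outcome. The pooled gap is confounded — condition on component grade.
Adjusting over the population distribution of component grade: 0.285·(0.015−0.170) + 0.333·(0.154−0.319) + 0.382·(0.389−0.432) = -0.115.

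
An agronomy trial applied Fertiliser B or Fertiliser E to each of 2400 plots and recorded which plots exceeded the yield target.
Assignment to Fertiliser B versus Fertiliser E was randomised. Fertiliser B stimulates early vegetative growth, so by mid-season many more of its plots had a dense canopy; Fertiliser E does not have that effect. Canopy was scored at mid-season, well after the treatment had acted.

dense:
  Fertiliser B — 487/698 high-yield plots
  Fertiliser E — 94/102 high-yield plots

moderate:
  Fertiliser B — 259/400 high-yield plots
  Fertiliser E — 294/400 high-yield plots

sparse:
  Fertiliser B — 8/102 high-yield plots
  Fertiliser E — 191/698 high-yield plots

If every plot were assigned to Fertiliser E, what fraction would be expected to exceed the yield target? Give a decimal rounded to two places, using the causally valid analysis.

0.48

Because the fertiliser influences mid-season canopy, mid-season canopy is a post-treatment mediator, not a confounder. Stratifying on it would bias the estimate; the causal effect is the crude pooled difference.
So P(outcome | do(Fertiliser E)) is just the pooled rate for Fertiliser E: 579/1200 = 0.482.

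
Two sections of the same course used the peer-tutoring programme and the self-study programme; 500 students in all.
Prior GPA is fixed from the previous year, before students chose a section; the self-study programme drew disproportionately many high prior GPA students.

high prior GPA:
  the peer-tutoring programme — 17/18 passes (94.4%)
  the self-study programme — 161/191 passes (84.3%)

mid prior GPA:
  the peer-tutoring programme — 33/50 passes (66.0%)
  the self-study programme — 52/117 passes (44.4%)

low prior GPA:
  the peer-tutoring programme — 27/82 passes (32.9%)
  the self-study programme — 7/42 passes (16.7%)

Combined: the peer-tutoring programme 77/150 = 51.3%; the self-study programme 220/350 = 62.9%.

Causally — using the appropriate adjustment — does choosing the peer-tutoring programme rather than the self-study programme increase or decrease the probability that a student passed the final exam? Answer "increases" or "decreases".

increases

Prior GPA band satisfies the back-door criterion: it is not a descendant of the teaching method, and it blocks the spurious path from teaching method to outcome. Adjusting for it (i.e., using the within-prior GPA band rates) gives the causal effect.
Within each level — high prior GPA: 94.4% vs 84.3%; mid prior GPA: 66.0% vs 44.4%; low prior GPA: 32.9% vs 16.7% — the peer-tutoring programme is higher every time.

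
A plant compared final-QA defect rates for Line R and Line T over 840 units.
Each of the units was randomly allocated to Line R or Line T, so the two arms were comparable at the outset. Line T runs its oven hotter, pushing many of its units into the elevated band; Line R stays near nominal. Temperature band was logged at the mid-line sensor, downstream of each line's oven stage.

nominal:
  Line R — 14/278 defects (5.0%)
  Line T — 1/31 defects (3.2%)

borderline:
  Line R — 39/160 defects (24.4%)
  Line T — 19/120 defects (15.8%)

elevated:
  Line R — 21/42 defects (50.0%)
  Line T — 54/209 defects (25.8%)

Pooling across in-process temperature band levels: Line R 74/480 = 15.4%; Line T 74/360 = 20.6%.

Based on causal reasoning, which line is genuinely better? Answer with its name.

The in-process temperature band-specific comparison favours Line T throughout, but the pooled figures favour Line R. The question is whether to condition on in-process temperature band.
Stratifying would compare lines among units the lines themselves sorted into in-process temperature band groups — a form of selection on an intermediate. The unconditioned pooled rates give the total causal effect.
Pooled: Line R 15.4% vs Line T 20.6%; Line R is lower overall.

Line R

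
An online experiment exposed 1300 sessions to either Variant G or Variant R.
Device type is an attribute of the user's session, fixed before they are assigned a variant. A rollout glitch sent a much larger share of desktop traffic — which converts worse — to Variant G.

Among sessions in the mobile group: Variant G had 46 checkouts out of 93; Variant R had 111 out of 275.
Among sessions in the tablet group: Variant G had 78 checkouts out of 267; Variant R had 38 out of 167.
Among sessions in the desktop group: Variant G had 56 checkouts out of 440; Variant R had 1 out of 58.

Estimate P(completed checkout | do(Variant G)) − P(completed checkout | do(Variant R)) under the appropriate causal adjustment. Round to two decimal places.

+0.09

The stratified and pooled comparisons disagree (Variant G wins within each device type; Variant R wins overall), so the answer turns on the causal role of device type.
Device type satisfies the back-door criterion: it is not a descendant of the variant, and it blocks the spurious path from variant to outcome. Adjusting for it (i.e., using the within-device type rates) gives the causal effect.
Adjusting over the population distribution of device type: 0.283·(0.495−0.404) + 0.334·(0.292−0.228) + 0.383·(0.127−0.017) = +0.089.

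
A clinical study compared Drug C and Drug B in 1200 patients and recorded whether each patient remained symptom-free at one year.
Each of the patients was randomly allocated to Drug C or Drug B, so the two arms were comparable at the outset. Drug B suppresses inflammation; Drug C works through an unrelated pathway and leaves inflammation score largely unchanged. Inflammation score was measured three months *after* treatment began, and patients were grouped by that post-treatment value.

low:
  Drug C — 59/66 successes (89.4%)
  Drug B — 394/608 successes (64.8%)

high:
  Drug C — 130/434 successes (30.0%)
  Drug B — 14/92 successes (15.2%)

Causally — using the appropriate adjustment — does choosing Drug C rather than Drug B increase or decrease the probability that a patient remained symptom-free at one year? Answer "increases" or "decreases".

Inflammation score is downstream of the drug. One should not condition on a consequence of treatment, so the overall rates are the right comparison.
Pooled: Drug C 37.8% vs Drug B 58.3%; Drug B is higher overall.

decreases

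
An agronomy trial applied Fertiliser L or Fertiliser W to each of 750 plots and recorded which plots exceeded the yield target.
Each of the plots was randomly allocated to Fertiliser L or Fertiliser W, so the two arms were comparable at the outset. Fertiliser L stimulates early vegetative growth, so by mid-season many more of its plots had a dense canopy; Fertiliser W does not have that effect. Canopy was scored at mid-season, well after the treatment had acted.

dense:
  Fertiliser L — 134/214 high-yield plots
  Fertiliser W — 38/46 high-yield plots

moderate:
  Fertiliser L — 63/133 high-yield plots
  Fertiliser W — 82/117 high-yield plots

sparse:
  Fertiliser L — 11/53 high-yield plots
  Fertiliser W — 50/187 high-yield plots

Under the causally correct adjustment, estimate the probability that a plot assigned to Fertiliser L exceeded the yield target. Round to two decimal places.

The stratified and pooled comparisons disagree (Fertiliser W wins within each mid-season canopy; Fertiliser L wins overall), so the answer turns on the causal role of mid-season canopy.
Mid-season canopy here is a post-treatment variable shaped by the fertiliser; conditioning on it would introduce bias rather than remove it. The overall comparison is the causal one.
So P(outcome | do(Fertiliser L)) is just the pooled rate for Fertiliser L: 208/400 = 0.520.

0.52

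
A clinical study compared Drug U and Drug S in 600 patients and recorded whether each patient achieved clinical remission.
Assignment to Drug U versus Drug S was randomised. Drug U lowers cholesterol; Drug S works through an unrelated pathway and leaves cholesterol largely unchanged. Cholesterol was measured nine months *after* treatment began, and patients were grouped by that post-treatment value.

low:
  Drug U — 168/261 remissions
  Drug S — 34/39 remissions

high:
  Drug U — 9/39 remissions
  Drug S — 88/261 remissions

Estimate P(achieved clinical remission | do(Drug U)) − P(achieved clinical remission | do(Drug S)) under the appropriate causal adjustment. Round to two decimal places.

+0.18

The distribution of cholesterol is itself part of what the drug does — it is an intermediate outcome. Holding it fixed would remove that part of the effect; the total effect is the pooled difference.
The causal difference is the pooled difference: 0.590 − 0.407 = +0.183.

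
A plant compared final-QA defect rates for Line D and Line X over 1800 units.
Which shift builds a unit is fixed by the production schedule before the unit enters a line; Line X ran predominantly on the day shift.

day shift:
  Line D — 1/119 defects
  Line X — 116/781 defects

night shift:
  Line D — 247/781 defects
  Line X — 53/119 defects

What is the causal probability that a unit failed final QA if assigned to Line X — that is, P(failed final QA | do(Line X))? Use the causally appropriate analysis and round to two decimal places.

0.30

Shift is set before the line has any effect — it is not caused by the line — and it independently drives the outcome. That makes it a confounder, so the causal comparison is within shift levels.
Standardising Line X to the population shift mix: 0.500·116/781 + 0.500·53/119 = 0.297.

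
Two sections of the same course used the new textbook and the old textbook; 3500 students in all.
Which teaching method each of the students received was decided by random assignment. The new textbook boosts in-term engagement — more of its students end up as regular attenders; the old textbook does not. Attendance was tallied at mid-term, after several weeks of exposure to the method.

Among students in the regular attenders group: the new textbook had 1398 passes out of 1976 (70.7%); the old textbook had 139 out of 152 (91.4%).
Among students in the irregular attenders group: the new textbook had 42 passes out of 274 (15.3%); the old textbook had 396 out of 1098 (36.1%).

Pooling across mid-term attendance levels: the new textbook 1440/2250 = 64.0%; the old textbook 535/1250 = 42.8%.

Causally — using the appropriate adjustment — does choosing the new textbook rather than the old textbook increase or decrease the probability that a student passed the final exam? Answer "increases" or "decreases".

increases

The mid-term attendance-specific comparison favours the old textbook throughout, but the pooled figures favour the new textbook. The question is whether to condition on mid-term attendance.
Because the teaching method influences mid-term attendance, mid-term attendance is a post-treatment mediator, not a confounder. Stratifying on it would bias the estimate; the causal effect is the crude pooled difference.
Pooled: the new textbook 64.0% vs the old textbook 42.8%; the new textbook is higher overall.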